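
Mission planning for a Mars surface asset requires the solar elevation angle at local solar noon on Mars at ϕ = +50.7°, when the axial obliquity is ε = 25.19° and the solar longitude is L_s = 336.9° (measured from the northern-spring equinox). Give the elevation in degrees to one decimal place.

Solar declination: sin δ = sin ε · sin L_s = sin 25.19° × sin 336.9° = -0.16699, so δ = -9.613°.
At local noon the hour angle is zero, so the zenith angle equals |ϕ − δ| = |+50.7° − (-9.613°)| = 60.313°.
Elevation = 90° − 60.313° = 29.7°.

29.7°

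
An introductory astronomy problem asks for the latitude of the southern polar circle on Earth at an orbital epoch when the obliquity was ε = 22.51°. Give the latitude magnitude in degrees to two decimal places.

67.49°

The polar circle is the lowest latitude that experiences at least one full rotation of continuous darkness at the northern-summer solstice; it lies at |ϕ| = 90° − ε = 90° − 22.51° = 67.49°.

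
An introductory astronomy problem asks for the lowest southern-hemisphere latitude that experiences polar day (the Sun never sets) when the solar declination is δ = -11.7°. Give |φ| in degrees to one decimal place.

|φ| = 78.3°

Polar day requires cos H₀ = −tan φ tan δ ≤ −1, i.e. tan φ tan δ ≥ 1.
The boundary is |tan φ| · |tan δ| = 1, so |φ| = 90° − |δ| = 90° − 11.7° = 78.3° in the southern hemisphere.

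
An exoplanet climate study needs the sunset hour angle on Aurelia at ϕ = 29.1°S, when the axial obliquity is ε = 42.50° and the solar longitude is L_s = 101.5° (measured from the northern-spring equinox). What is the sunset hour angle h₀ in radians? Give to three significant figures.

Solar declination: sin δ = sin ε · sin L_s = sin 42.50° × sin 101.5° = 0.66203, so δ = +41.455°.
cos h₀ = −tan ϕ · tan δ = −tan(-29.1°) × tan(+41.455°) = 0.4916, so h₀ = 1.0568 rad = 60.55°.

h₀ = 1.06 rad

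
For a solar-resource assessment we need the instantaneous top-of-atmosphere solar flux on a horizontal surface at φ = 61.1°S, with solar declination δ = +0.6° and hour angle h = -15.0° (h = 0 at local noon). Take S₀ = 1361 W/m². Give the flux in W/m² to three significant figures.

623 W/m²

cos θ_z = sin φ sin δ + cos φ cos δ cos h = -0.009168 + 0.466789 = 0.457621.
Flux = S₀ · cos θ_z = 1361 × 0.457621 = 622.8 W/m².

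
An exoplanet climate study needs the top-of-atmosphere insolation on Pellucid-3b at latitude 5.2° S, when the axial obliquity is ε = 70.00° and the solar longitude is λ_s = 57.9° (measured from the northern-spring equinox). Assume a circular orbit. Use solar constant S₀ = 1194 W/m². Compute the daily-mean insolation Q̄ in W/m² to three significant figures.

Solar declination: sin δ = sin ε · sin λ_s = sin 70.00° × sin 57.9° = 0.79603, so δ = +52.753°.
cos H₀ = −tan(-5.2°) tan(+52.753°) = 0.1197, H₀ = 1.4508 rad.
Bracket: H₀ sin φ sin δ + cos φ cos δ sin H₀ = 1.4508×-0.09063×0.79603 + 0.99588×0.60525×0.99281 = -0.104667 + 0.598423 = 0.493756.
Q̄ = (S₀/π) × [bracket] = (1194/π) × 0.493756 = 187.7 W/m².

Q̄ ≈ 188 W/m²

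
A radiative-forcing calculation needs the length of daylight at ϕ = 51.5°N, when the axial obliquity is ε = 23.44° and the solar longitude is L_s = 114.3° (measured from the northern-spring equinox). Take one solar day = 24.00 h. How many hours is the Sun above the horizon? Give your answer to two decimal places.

15.90 h

Solar declination: sin δ = sin ε · sin L_s = sin 23.44° × sin 114.3° = 0.36255, so δ = +21.257°.
cos h₀ = −tan ϕ · tan δ = −tan(+51.5°) × tan(+21.257°) = -0.4891, so h₀ = 2.0818 rad = 119.28°.
Daylight = 2h₀/(2π) × 24.00 h = (2.0818/π) × 24.00 = 15.90 h.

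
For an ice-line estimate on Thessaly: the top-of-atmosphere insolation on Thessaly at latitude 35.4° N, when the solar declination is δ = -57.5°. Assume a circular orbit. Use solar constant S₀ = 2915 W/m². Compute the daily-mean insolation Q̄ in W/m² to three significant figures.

cos H₀ = −tan(+35.4°) tan(-57.500°) = 1.1155 ≥ 1 ⇒ polar night, H₀ = 0 and Q̄ = 0.

Q̄ ≈ 0.00 W/m²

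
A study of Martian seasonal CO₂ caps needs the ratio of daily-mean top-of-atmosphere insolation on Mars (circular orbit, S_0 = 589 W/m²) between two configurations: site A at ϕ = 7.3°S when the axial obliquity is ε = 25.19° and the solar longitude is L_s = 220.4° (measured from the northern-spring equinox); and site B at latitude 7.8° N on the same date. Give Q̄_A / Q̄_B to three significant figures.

— Configuration A (ϕ=-7.3°):
Solar declination: sin δ = sin ε · sin L_s = sin 25.19° × sin 220.4° = -0.27585, so δ = -16.013°.
cos h₀ = −tan(-7.3°) tan(-16.013°) = -0.0368, h₀ = 1.6076 rad.
Bracket: h₀ sin ϕ sin δ + cos ϕ cos δ sin h₀ = 1.6076×-0.12706×-0.27585 + 0.99189×0.96120×0.99932 = 0.056346 + 0.952756 = 1.009102.
Q̄ = (S_0/π) × [bracket] = (589/π) × 1.009102 = 189.19 W/m².
— Configuration B (ϕ=+7.8°):
cos h₀ = −tan(+7.8°) tan(-16.013°) = 0.0393, h₀ = 1.5315 rad.
Bracket: h₀ sin ϕ sin δ + cos ϕ cos δ sin h₀ = 1.5315×0.13572×-0.27585 + 0.99075×0.96120×0.99923 = -0.057337 + 0.951576 = 0.894239.
Q̄ = (S_0/π) × [bracket] = (589/π) × 0.894239 = 167.66 W/m².
Ratio Q̄_A / Q̄_B = 189.19 / 167.66 = 1.128.

Q̄_A / Q̄_B ≈ 1.13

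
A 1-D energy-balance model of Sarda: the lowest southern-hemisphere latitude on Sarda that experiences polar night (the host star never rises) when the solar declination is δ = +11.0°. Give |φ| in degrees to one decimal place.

Polar night requires cos H₀ = −tan φ tan δ ≥ 1, i.e. tan φ tan δ ≤ −1.
The boundary is |tan φ| · |tan δ| = 1, so |φ| = 90° − |δ| = 90° − 11.0° = 79.0° in the southern hemisphere.

|φ| = 79.0°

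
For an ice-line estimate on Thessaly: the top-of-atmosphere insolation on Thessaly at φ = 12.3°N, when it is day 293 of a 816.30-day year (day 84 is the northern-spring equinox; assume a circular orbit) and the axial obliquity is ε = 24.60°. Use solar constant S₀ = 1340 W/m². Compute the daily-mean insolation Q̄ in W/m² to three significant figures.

Solar longitude: λ_s = 360° × (293 − 84)/816.30 = 92.172°.
sin δ = sin 24.60° × sin 92.172° = 0.41598, so δ = +24.581°.
cos H₀ = −tan(+12.3°) tan(+24.581°) = -0.0997, H₀ = 1.6707 rad.
Bracket: H₀ sin φ sin δ + cos φ cos δ sin H₀ = 1.6707×0.21303×0.41598 + 0.97705×0.90937×0.99501 = 0.148051 + 0.884066 = 1.032117.
Q̄ = (S₀/π) × [bracket] = (1340/π) × 1.032117 = 440.2 W/m².

Q̄ ≈ 440 W/m²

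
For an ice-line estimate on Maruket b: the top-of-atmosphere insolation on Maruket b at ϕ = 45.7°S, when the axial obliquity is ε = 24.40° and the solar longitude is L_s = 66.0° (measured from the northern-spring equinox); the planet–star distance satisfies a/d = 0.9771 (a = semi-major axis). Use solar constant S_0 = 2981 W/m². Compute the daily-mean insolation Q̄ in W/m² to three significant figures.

Q̄ ≈ 253 W/m²

Solar declination: sin δ = sin ε · sin L_s = sin 24.40° × sin 66.0° = 0.37739, so δ = +22.172°.
cos h₀ = −tan(-45.7°) tan(+22.172°) = 0.4176, h₀ = 1.1400 rad.
Bracket: h₀ sin ϕ sin δ + cos ϕ cos δ sin h₀ = 1.1400×-0.71569×0.37739 + 0.69842×0.92605×0.90863 = -0.307907 + 0.587676 = 0.279769.
Inverse-square distance factor (a/d)² = 0.9771² = 0.954724.
Q̄ = (S_0/π) × 0.954724 × [bracket] = (2981/π) × 0.954724 × 0.279769 = 253.4 W/m².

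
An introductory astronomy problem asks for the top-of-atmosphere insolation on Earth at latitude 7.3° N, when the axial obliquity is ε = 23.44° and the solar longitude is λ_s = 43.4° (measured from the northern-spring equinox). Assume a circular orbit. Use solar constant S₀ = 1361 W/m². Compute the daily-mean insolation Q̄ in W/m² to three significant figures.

Q̄ ≈ 437 W/m²

Solar declination: sin δ = sin ε · sin λ_s = sin 23.44° × sin 43.4° = 0.27332, so δ = +15.862°.
cos H₀ = −tan(+7.3°) tan(+15.862°) = -0.0364, H₀ = 1.6072 rad.
Bracket: H₀ sin φ sin δ + cos φ cos δ sin H₀ = 1.6072×0.12706×0.27332 + 0.99189×0.96192×0.99934 = 0.055815 + 0.953489 = 1.009304.
Q̄ = (S₀/π) × [bracket] = (1361/π) × 1.009304 = 437.3 W/m².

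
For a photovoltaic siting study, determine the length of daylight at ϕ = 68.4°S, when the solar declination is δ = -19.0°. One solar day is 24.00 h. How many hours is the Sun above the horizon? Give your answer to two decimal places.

20.06 h

cos h₀ = −tan ϕ · tan δ = −tan(-68.4°) × tan(-19.000°) = -0.8697, so h₀ = 2.6253 rad = 150.42°.
Daylight = 2h₀/(2π) × 24.00 h = (2.6253/π) × 24.00 = 20.06 h.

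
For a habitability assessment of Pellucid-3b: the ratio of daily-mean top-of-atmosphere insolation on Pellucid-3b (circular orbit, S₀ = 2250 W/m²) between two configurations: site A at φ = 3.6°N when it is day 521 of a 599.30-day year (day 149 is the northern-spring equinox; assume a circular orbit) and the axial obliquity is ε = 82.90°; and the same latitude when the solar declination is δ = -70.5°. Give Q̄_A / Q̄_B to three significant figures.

— Configuration A (φ=+3.6°):
Solar longitude: λ_s = 360° × (521 − 149)/599.30 = 223.461°.
sin δ = sin 82.90° × sin 223.461° = -0.68258, so δ = -43.046°.
cos H₀ = −tan(+3.6°) tan(-43.046°) = 0.0588, H₀ = 1.5120 rad.
Bracket: H₀ sin φ sin δ + cos φ cos δ sin H₀ = 1.5120×0.06279×-0.68258 + 0.99803×0.73081×0.99827 = -0.064803 + 0.728108 = 0.663305.
Q̄ = (S₀/π) × [bracket] = (2250/π) × 0.663305 = 475.06 W/m².
— Configuration B (φ=+3.6°):
cos H₀ = −tan(+3.6°) tan(-70.500°) = 0.1777, H₀ = 1.3922 rad.
Bracket: H₀ sin φ sin δ + cos φ cos δ sin H₀ = 1.3922×0.06279×-0.94264 + 0.99803×0.33381×0.98409 = -0.082402 + 0.327852 = 0.245450.
Q̄ = (S₀/π) × [bracket] = (2250/π) × 0.245450 = 175.79 W/m².
Ratio Q̄_A / Q̄_B = 475.06 / 175.79 = 2.702.

Q̄_A / Q̄_B ≈ 2.70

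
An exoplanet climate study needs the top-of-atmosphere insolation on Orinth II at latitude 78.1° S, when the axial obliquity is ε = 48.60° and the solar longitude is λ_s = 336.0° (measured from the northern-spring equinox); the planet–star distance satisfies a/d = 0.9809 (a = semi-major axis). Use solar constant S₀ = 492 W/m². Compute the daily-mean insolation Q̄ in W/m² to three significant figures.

Solar declination: sin δ = sin ε · sin λ_s = sin 48.60° × sin 336.0° = -0.30510, so δ = -17.764°.
cos H₀ = −tan(-78.1°) tan(-17.764°) = -1.5203 ≤ −1 ⇒ polar day, H₀ = π.
Bracket: H₀ sin φ sin δ + cos φ cos δ sin H₀ = 3.1416×-0.97851×-0.30510 + 0.20620×0.95232×0.00000 = 0.937904 + 0.000000 = 0.937904.
Inverse-square distance factor (a/d)² = 0.9809² = 0.962165.
Q̄ = (S₀/π) × 0.962165 × [bracket] = (492/π) × 0.962165 × 0.937904 = 141.3 W/m².

Q̄ ≈ 141 W/m²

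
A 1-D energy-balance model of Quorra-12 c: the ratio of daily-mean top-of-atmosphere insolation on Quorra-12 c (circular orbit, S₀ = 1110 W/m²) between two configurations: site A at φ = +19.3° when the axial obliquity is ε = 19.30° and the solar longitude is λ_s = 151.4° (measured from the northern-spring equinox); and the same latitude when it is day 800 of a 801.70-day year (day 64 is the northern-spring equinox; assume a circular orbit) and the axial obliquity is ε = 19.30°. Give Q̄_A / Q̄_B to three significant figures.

— Configuration A (φ=+19.3°):
Solar declination: sin δ = sin ε · sin λ_s = sin 19.30° × sin 151.4° = 0.15821, so δ = +9.103°.
cos H₀ = −tan(+19.3°) tan(+9.103°) = -0.0561, H₀ = 1.6269 rad.
Bracket: H₀ sin φ sin δ + cos φ cos δ sin H₀ = 1.6269×0.33051×0.15821 + 0.94380×0.98740×0.99842 = 0.085071 + 0.930436 = 1.015507.
Q̄ = (S₀/π) × [bracket] = (1110/π) × 1.015507 = 358.80 W/m².
— Configuration B (φ=+19.3°):
Solar longitude: λ_s = 360° × (800 − 64)/801.70 = 330.498°.
sin δ = sin 19.30° × sin 330.498° = -0.16276, so δ = -9.367°.
cos H₀ = −tan(+19.3°) tan(-9.367°) = 0.0578, H₀ = 1.5130 rad.
Bracket: H₀ sin φ sin δ + cos φ cos δ sin H₀ = 1.5130×0.33051×-0.16276 + 0.94380×0.98666×0.99833 = -0.081390 + 0.929655 = 0.848265.
Q̄ = (S₀/π) × [bracket] = (1110/π) × 0.848265 = 299.71 W/m².
Ratio Q̄_A / Q̄_B = 358.80 / 299.71 = 1.197.

Q̄_A / Q̄_B ≈ 1.20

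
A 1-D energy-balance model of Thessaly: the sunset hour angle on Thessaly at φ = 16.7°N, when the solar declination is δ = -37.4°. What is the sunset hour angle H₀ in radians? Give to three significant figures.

cos H₀ = −tan φ · tan δ = −tan(+16.7°) × tan(-37.400°) = 0.2294, so H₀ = 1.3394 rad = 76.74°.

H₀ = 1.34 rad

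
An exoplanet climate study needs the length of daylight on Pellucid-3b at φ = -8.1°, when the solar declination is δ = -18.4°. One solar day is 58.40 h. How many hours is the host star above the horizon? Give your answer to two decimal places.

cos H₀ = −tan φ · tan δ = −tan(-8.1°) × tan(-18.400°) = -0.0473, so H₀ = 1.6182 rad = 92.71°.
Daylight = 2H₀/(2π) × 58.40 h = (1.6182/π) × 58.40 = 30.08 h.

30.08 h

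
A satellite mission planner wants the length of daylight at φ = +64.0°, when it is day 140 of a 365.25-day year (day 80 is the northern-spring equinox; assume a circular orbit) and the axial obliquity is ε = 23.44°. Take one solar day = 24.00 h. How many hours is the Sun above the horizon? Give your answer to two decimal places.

18.42 h

Solar longitude: λ_s = 360° × (140 − 80)/365.25 = 59.138°.
sin δ = sin 23.44° × sin 59.138° = 0.34146, so δ = +19.966°.
cos H₀ = −tan φ · tan δ = −tan(+64.0°) × tan(+19.966°) = -0.7449, so H₀ = 2.4111 rad = 138.15°.
Daylight = 2H₀/(2π) × 24.00 h = (2.4111/π) × 24.00 = 18.42 h.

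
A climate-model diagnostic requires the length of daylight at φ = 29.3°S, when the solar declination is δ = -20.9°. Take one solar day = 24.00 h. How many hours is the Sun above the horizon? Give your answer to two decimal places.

cos H₀ = −tan φ · tan δ = −tan(-29.3°) × tan(-20.900°) = -0.2143, so H₀ = 1.7868 rad = 102.37°.
Daylight = 2H₀/(2π) × 24.00 h = (1.7868/π) × 24.00 = 13.65 h.

13.65 h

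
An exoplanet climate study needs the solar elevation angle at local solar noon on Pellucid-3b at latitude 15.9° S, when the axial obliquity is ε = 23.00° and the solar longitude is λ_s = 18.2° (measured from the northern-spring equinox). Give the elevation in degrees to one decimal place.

67.1°

Solar declination: sin δ = sin ε · sin λ_s = sin 23.00° × sin 18.2° = 0.12204, so δ = +7.010°.
At local noon the hour angle is zero, so the zenith angle equals |φ − δ| = |-15.9° − (+7.010°)| = 22.910°.
Elevation = 90° − 22.910° = 67.1°.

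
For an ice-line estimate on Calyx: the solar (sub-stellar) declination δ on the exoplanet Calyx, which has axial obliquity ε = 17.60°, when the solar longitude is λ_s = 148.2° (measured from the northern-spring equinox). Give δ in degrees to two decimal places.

δ = +9.17°

sin δ = sin ε · sin λ_s = sin 17.60° × sin 148.2° = 0.159336.
δ = arcsin(0.159336) = +9.17°.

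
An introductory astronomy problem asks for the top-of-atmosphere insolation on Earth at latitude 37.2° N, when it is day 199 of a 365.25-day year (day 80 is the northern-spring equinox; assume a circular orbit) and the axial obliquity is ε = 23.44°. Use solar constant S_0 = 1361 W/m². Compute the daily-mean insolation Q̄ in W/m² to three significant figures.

Q̄ ≈ 482 W/m²

Solar longitude: L_s = 360° × (199 − 80)/365.25 = 117.290°.
sin δ = sin 23.44° × sin 117.290° = 0.35352, so δ = +20.702°.
cos h₀ = −tan(+37.2°) tan(+20.702°) = -0.2869, h₀ = 1.8617 rad.
Bracket: h₀ sin ϕ sin δ + cos ϕ cos δ sin h₀ = 1.8617×0.60460×0.35352 + 0.79653×0.93543×0.95797 = 0.397916 + 0.713782 = 1.111698.
Q̄ = (S_0/π) × [bracket] = (1361/π) × 1.111698 = 481.6 W/m².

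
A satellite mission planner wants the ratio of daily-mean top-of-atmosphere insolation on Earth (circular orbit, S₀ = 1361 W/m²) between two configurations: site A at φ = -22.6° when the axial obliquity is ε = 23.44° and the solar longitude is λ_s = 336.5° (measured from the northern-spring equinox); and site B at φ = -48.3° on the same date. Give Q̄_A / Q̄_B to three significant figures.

— Configuration A (φ=-22.6°):
Solar declination: sin δ = sin ε · sin λ_s = sin 23.44° × sin 336.5° = -0.15862, so δ = -9.127°.
cos H₀ = −tan(-22.6°) tan(-9.127°) = -0.0669, H₀ = 1.6377 rad.
Bracket: H₀ sin φ sin δ + cos φ cos δ sin H₀ = 1.6377×-0.38430×-0.15862 + 0.92321×0.98734×0.99776 = 0.099830 + 0.909480 = 1.009310.
Q̄ = (S₀/π) × [bracket] = (1361/π) × 1.009310 = 437.25 W/m².
— Configuration B (φ=-48.3°):
cos H₀ = −tan(-48.3°) tan(-9.127°) = -0.1803, H₀ = 1.7521 rad.
Bracket: H₀ sin φ sin δ + cos φ cos δ sin H₀ = 1.7521×-0.74664×-0.15862 + 0.66523×0.98734×0.98361 = 0.207505 + 0.646043 = 0.853548.
Q̄ = (S₀/π) × [bracket] = (1361/π) × 0.853548 = 369.77 W/m².
Ratio Q̄_A / Q̄_B = 437.25 / 369.77 = 1.182.

Q̄_A / Q̄_B ≈ 1.18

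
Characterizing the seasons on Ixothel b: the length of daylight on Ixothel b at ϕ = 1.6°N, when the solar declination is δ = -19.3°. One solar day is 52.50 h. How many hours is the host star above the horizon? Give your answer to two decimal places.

26.09 h

cos h₀ = −tan ϕ · tan δ = −tan(+1.6°) × tan(-19.300°) = 0.0098, so h₀ = 1.5610 rad = 89.44°.
Daylight = 2h₀/(2π) × 52.50 h = (1.5610/π) × 52.50 = 26.09 h.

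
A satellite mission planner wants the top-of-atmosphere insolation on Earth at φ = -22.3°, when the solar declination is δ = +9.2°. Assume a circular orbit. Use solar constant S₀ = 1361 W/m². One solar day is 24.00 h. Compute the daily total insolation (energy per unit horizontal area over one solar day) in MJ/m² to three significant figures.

cos H₀ = −tan(-22.3°) tan(+9.200°) = 0.0664, H₀ = 1.5043 rad.
Bracket: H₀ sin φ sin δ + cos φ cos δ sin H₀ = 1.5043×-0.37946×0.15988 + 0.92521×0.98714×0.99779 = -0.091263 + 0.911293 = 0.820030.
Q̄ = (S₀/π) × [bracket] = (1361/π) × 0.820030 = 355.25 W/m².
Daily total = Q̄ × 24.00 h × 3600 s/h = 355.25 × 24.00 × 3600 / 10⁶ = 30.69 MJ/m².

30.7 MJ/m²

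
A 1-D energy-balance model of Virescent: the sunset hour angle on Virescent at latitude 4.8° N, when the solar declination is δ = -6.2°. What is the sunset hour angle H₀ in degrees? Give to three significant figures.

H₀ = 89.5°

cos H₀ = −tan φ · tan δ = −tan(+4.8°) × tan(-6.200°) = 0.0091, so H₀ = 1.5617 rad = 89.48°.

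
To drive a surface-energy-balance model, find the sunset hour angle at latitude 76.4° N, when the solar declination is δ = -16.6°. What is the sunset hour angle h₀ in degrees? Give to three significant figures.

h₀ = 0.00°

cos h₀ = −tan ϕ · tan δ = 1.2323 ≥ 1, so the Sun never rises (polar night) and h₀ = 0.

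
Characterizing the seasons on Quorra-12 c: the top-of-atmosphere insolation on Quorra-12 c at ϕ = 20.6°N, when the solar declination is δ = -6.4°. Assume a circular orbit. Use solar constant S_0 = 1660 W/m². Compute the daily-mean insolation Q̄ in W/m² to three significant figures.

cos h₀ = −tan(+20.6°) tan(-6.400°) = 0.0422, h₀ = 1.5286 rad.
Bracket: h₀ sin ϕ sin δ + cos ϕ cos δ sin h₀ = 1.5286×0.35184×-0.11147 + 0.93606×0.99377×0.99911 = -0.059951 + 0.929400 = 0.869449.
Q̄ = (S_0/π) × [bracket] = (1660/π) × 0.869449 = 459.4 W/m².

Q̄ ≈ 459 W/m²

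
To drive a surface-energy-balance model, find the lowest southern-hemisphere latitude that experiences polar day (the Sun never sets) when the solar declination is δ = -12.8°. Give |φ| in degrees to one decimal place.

Polar day requires cos H₀ = −tan φ tan δ ≤ −1, i.e. tan φ tan δ ≥ 1.
The boundary is |tan φ| · |tan δ| = 1, so |φ| = 90° − |δ| = 90° − 12.8° = 77.2° in the southern hemisphere.

|φ| = 77.2°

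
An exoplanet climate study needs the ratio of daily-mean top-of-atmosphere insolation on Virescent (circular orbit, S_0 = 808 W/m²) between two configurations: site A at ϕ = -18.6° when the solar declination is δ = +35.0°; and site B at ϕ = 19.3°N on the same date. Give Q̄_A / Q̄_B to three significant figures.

— Configuration A (ϕ=-18.6°):
cos h₀ = −tan(-18.6°) tan(+35.000°) = 0.2356, h₀ = 1.3329 rad.
Bracket: h₀ sin ϕ sin δ + cos ϕ cos δ sin h₀ = 1.3329×-0.31896×0.57358 + 0.94777×0.81915×0.97184 = -0.243853 + 0.754503 = 0.510650.
Q̄ = (S_0/π) × [bracket] = (808/π) × 0.510650 = 131.34 W/m².
— Configuration B (ϕ=+19.3°):
cos h₀ = −tan(+19.3°) tan(+35.000°) = -0.2452, h₀ = 1.8185 rad.
Bracket: h₀ sin ϕ sin δ + cos ϕ cos δ sin h₀ = 1.8185×0.33051×0.57358 + 0.94380×0.81915×0.96947 = 0.344740 + 0.749511 = 1.094251.
Q̄ = (S_0/π) × [bracket] = (808/π) × 1.094251 = 281.44 W/m².
Ratio Q̄_A / Q̄_B = 131.34 / 281.44 = 0.4667.

Q̄_A / Q̄_B ≈ 0.467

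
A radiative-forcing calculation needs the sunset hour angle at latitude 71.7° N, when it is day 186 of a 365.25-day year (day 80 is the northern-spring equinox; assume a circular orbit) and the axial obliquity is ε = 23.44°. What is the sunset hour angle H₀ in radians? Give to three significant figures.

Solar longitude: λ_s = 360° × (186 − 80)/365.25 = 104.476°.
sin δ = sin 23.44° × sin 104.476° = 0.38516, so δ = +22.654°.
Sunrise equation: cos H₀ = −tan φ · tan δ = -1.2620 ≤ −1, so the Sun never sets (polar day) and H₀ = π.

H₀ = 3.14 rad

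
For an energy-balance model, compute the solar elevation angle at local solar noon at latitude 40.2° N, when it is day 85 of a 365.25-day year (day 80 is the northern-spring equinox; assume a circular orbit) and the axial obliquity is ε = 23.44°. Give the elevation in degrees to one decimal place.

Solar longitude: λ_s = 360° × (85 − 80)/365.25 = 4.928°.
sin δ = sin 23.44° × sin 4.928° = 0.03417, so δ = +1.958°.
At local noon the hour angle is zero, so the zenith angle equals |φ − δ| = |+40.2° − (+1.958°)| = 38.242°.
Elevation = 90° − 38.242° = 51.8°.

51.8°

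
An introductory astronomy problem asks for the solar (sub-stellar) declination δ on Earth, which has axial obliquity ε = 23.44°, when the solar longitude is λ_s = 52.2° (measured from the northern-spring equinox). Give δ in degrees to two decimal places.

δ = +18.32°

sin δ = sin ε · sin λ_s = sin 23.44° × sin 52.2° = 0.314315.
δ = arcsin(0.314315) = +18.32°.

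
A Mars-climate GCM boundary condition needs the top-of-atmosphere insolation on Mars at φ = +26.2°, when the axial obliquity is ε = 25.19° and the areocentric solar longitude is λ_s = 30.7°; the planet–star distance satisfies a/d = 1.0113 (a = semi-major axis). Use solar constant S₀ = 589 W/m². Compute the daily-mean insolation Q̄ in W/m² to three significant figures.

Q̄ ≈ 198 W/m²

sin δ = sin 25.19° × sin 30.7° = 0.21730, so δ = +12.550°.
cos H₀ = −tan(+26.2°) tan(+12.550°) = -0.1095, H₀ = 1.6806 rad.
Bracket: H₀ sin φ sin δ + cos φ cos δ sin H₀ = 1.6806×0.44151×0.21730 + 0.89726×0.97611×0.99398 = 0.161237 + 0.870552 = 1.031789.
Inverse-square distance factor (a/d)² = 1.0113² = 1.022728.
Q̄ = (S₀/π) × 1.022728 × [bracket] = (589/π) × 1.022728 × 1.031789 = 197.8 W/m².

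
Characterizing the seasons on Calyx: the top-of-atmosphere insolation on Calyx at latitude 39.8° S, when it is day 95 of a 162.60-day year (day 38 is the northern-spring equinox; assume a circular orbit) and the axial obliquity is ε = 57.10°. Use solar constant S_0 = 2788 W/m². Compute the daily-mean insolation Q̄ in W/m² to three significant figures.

Q̄ ≈ 53.6 W/m²

Solar longitude: L_s = 360° × (95 − 38)/162.60 = 126.199°.
sin δ = sin 57.10° × sin 126.199° = 0.67755, so δ = +42.652°.
cos h₀ = −tan(-39.8°) tan(+42.652°) = 0.7675, h₀ = 0.6958 rad.
Bracket: h₀ sin ϕ sin δ + cos ϕ cos δ sin h₀ = 0.6958×-0.64011×0.67755 + 0.76828×0.73548×0.64100 = -0.301773 + 0.362200 = 0.060427.
Q̄ = (S_0/π) × [bracket] = (2788/π) × 0.060427 = 53.63 W/m².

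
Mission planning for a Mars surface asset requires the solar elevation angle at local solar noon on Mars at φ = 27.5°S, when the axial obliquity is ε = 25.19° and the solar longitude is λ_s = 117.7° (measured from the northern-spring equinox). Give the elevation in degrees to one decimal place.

Solar declination: sin δ = sin ε · sin λ_s = sin 25.19° × sin 117.7° = 0.37684, so δ = +22.138°.
At local noon the hour angle is zero, so the zenith angle equals |φ − δ| = |-27.5° − (+22.138°)| = 49.638°.
Elevation = 90° − 49.638° = 40.4°.

40.4°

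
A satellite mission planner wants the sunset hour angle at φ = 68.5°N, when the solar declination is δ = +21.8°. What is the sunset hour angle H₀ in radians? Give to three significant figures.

Sunrise equation: cos H₀ = −tan φ · tan δ = -1.0154 ≤ −1, so the Sun never sets (polar day) and H₀ = π.

H₀ = 3.14 rad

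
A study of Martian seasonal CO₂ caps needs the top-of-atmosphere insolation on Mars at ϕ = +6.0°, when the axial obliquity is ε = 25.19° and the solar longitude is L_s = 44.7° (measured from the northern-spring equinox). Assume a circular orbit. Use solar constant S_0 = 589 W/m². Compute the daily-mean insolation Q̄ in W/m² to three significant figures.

Q̄ ≈ 187 W/m²

Solar declination: sin δ = sin ε · sin L_s = sin 25.19° × sin 44.7° = 0.29938, so δ = +17.420°.
cos h₀ = −tan(+6.0°) tan(+17.420°) = -0.0330, h₀ = 1.6038 rad.
Bracket: h₀ sin ϕ sin δ + cos ϕ cos δ sin h₀ = 1.6038×0.10453×0.29938 + 0.99452×0.95413×0.99946 = 0.050190 + 0.948389 = 0.998579.
Q̄ = (S_0/π) × [bracket] = (589/π) × 0.998579 = 187.2 W/m².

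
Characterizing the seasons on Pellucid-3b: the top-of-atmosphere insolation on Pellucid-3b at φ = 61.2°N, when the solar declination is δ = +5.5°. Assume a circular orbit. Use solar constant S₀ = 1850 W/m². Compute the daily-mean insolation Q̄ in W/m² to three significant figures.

Q̄ ≈ 364 W/m²

cos H₀ = −tan(+61.2°) tan(+5.500°) = -0.1751, H₀ = 1.7469 rad.
Bracket: H₀ sin φ sin δ + cos φ cos δ sin H₀ = 1.7469×0.87631×0.09585 + 0.48175×0.99540×0.98454 = 0.146730 + 0.472120 = 0.618850.
Q̄ = (S₀/π) × [bracket] = (1850/π) × 0.618850 = 364.4 W/m².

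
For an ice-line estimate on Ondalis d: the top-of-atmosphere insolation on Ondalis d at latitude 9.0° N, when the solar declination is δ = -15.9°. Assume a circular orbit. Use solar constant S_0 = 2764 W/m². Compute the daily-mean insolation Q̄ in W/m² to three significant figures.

Q̄ ≈ 777 W/m²

cos h₀ = −tan(+9.0°) tan(-15.900°) = 0.0451, h₀ = 1.5257 rad.
Bracket: h₀ sin ϕ sin δ + cos ϕ cos δ sin h₀ = 1.5257×0.15643×-0.27396 + 0.98769×0.96174×0.99898 = -0.065385 + 0.948932 = 0.883547.
Q̄ = (S_0/π) × [bracket] = (2764/π) × 0.883547 = 777.4 W/m².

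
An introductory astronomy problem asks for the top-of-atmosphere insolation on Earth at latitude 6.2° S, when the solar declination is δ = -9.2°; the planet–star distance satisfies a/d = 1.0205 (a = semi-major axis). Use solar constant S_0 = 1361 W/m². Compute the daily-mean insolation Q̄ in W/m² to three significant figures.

Q̄ ≈ 455 W/m²

cos h₀ = −tan(-6.2°) tan(-9.200°) = -0.0176, h₀ = 1.5884 rad.
Bracket: h₀ sin ϕ sin δ + cos ϕ cos δ sin h₀ = 1.5884×-0.10800×-0.15988 + 0.99415×0.98714×0.99985 = 0.027427 + 0.981218 = 1.008645.
Inverse-square distance factor (a/d)² = 1.0205² = 1.041420.
Q̄ = (S_0/π) × 1.041420 × [bracket] = (1361/π) × 1.041420 × 1.008645 = 455.1 W/m².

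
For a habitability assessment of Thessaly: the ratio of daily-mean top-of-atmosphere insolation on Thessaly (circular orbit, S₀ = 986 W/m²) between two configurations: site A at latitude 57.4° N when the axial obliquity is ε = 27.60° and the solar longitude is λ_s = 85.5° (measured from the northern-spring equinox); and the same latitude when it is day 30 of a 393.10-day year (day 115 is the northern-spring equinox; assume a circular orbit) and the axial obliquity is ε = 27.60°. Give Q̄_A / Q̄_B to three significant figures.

Q̄_A / Q̄_B ≈ 29.5

— Configuration A (φ=+57.4°):
Solar declination: sin δ = sin ε · sin λ_s = sin 27.60° × sin 85.5° = 0.46187, so δ = +27.508°.
cos H₀ = −tan(+57.4°) tan(+27.508°) = -0.8143, H₀ = 2.5222 rad.
Bracket: H₀ sin φ sin δ + cos φ cos δ sin H₀ = 2.5222×0.84245×0.46187 + 0.53877×0.88695×0.58051 = 0.981394 + 0.277404 = 1.258798.
Q̄ = (S₀/π) × [bracket] = (986/π) × 1.258798 = 395.08 W/m².
— Configuration B (φ=+57.4°):
Solar longitude: λ_s = 360° × (30 − 115)/393.10 = -77.843°, i.e. -77.843° + 360° = 282.157°.
sin δ = sin 27.60° × sin 282.157° = -0.45291, so δ = -26.930°.
cos H₀ = −tan(+57.4°) tan(-26.930°) = 0.7943, H₀ = 0.6529 rad.
Bracket: H₀ sin φ sin δ + cos φ cos δ sin H₀ = 0.6529×0.84245×-0.45291 + 0.53877×0.89156×0.60749 = -0.249117 + 0.291805 = 0.042688.
Q̄ = (S₀/π) × [bracket] = (986/π) × 0.042688 = 13.398 W/m².
Ratio Q̄_A / Q̄_B = 395.08 / 13.398 = 29.49.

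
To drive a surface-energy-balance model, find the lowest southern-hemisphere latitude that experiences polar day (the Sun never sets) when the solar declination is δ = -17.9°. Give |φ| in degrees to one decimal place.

|φ| = 72.1°

Polar day requires cos H₀ = −tan φ tan δ ≤ −1, i.e. tan φ tan δ ≥ 1.
The boundary is |tan φ| · |tan δ| = 1, so |φ| = 90° − |δ| = 90° − 17.9° = 72.1° in the southern hemisphere.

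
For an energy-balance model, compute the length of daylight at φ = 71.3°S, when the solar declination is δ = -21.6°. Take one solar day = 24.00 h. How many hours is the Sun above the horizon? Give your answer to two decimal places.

Sunrise equation: cos H₀ = −tan φ · tan δ = -1.1697 ≤ −1, so the Sun never sets (polar day) and H₀ = π.
Daylight = 2H₀/(2π) × 24.00 h = (3.1416/π) × 24.00 = 24.00 h.

24.00 h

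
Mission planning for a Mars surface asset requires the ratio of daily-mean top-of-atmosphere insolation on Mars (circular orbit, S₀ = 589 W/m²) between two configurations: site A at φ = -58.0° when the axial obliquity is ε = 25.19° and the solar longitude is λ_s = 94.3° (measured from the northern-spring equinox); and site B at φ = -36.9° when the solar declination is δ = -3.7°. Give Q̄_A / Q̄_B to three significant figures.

Q̄_A / Q̄_B ≈ 0.0666

— Configuration A (φ=-58.0°):
Solar declination: sin δ = sin ε · sin λ_s = sin 25.19° × sin 94.3° = 0.42442, so δ = +25.114°.
cos H₀ = −tan(-58.0°) tan(+25.114°) = 0.7501, H₀ = 0.7225 rad.
Bracket: H₀ sin φ sin δ + cos φ cos δ sin H₀ = 0.7225×-0.84805×0.42442 + 0.52992×0.90546×0.66129 = -0.260049 + 0.317301 = 0.057252.
Q̄ = (S₀/π) × [bracket] = (589/π) × 0.057252 = 10.734 W/m².
— Configuration B (φ=-36.9°):
cos H₀ = −tan(-36.9°) tan(-3.700°) = -0.0486, H₀ = 1.6194 rad.
Bracket: H₀ sin φ sin δ + cos φ cos δ sin H₀ = 1.6194×-0.60042×-0.06453 + 0.79968×0.99792×0.99882 = 0.062744 + 0.797075 = 0.859819.
Q̄ = (S₀/π) × [bracket] = (589/π) × 0.859819 = 161.20 W/m².
Ratio Q̄_A / Q̄_B = 10.734 / 161.20 = 0.06659.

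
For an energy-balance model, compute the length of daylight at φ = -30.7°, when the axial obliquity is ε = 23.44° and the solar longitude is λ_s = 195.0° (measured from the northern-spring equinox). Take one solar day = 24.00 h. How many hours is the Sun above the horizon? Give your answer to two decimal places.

Solar declination: sin δ = sin ε · sin λ_s = sin 23.44° × sin 195.0° = -0.10296, so δ = -5.909°.
cos H₀ = −tan φ · tan δ = −tan(-30.7°) × tan(-5.909°) = -0.0615, so H₀ = 1.6323 rad = 93.52°.
Daylight = 2H₀/(2π) × 24.00 h = (1.6323/π) × 24.00 = 12.47 h.

12.47 h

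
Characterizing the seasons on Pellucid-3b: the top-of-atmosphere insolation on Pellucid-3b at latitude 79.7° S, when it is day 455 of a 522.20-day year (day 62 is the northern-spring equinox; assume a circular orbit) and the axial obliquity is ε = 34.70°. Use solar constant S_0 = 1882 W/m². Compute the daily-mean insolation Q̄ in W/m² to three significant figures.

Solar longitude: L_s = 360° × (455 − 62)/522.20 = 270.931°.
sin δ = sin 34.70° × sin 270.931° = -0.56920, so δ = -34.695°.
cos h₀ = −tan(-79.7°) tan(-34.695°) = -3.8095 ≤ −1 ⇒ polar day, h₀ = π.
Bracket: h₀ sin ϕ sin δ + cos ϕ cos δ sin h₀ = 3.1416×-0.98389×-0.56920 + 0.17880×0.82220×0.00000 = 1.759391 + 0.000000 = 1.759391.
Q̄ = (S_0/π) × [bracket] = (1882/π) × 1.759391 = 1054 W/m².

Q̄ ≈ 1.05e+03 W/m²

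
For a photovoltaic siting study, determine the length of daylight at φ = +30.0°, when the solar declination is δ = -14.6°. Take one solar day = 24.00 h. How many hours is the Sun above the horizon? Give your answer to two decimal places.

10.85 h

cos H₀ = −tan φ · tan δ = −tan(+30.0°) × tan(-14.600°) = 0.1504, so H₀ = 1.4198 rad = 81.35°.
Daylight = 2H₀/(2π) × 24.00 h = (1.4198/π) × 24.00 = 10.85 h.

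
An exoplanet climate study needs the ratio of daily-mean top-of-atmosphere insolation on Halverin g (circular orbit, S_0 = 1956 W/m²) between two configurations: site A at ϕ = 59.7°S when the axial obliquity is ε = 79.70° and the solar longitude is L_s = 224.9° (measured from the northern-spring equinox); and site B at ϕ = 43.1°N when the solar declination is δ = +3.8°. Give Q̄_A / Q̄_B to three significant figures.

— Configuration A (ϕ=-59.7°):
Solar declination: sin δ = sin ε · sin L_s = sin 79.70° × sin 224.9° = -0.69450, so δ = -43.987°.
cos h₀ = −tan(-59.7°) tan(-43.987°) = -1.6518 ≤ −1 ⇒ polar day, h₀ = π.
Bracket: h₀ sin ϕ sin δ + cos ϕ cos δ sin h₀ = 3.1416×-0.86340×-0.69450 + 0.50453×0.71950×0.00000 = 1.883802 + 0.000000 = 1.883802.
Q̄ = (S_0/π) × [bracket] = (1956/π) × 1.883802 = 1172.9 W/m².
— Configuration B (ϕ=+43.1°):
cos h₀ = −tan(+43.1°) tan(+3.800°) = -0.0622, h₀ = 1.6330 rad.
Bracket: h₀ sin ϕ sin δ + cos ϕ cos δ sin h₀ = 1.6330×0.68327×0.06627 + 0.73016×0.99780×0.99807 = 0.073943 + 0.727148 = 0.801091.
Q̄ = (S_0/π) × [bracket] = (1956/π) × 0.801091 = 498.77 W/m².
Ratio Q̄_A / Q̄_B = 1172.9 / 498.77 = 2.352.

Q̄_A / Q̄_B ≈ 2.35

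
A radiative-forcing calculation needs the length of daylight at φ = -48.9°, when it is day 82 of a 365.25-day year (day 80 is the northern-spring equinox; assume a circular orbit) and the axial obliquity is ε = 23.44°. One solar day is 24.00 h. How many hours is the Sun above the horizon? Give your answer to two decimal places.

Solar longitude: λ_s = 360° × (82 − 80)/365.25 = 1.971°.
sin δ = sin 23.44° × sin 1.971° = 0.01368, so δ = +0.784°.
cos H₀ = −tan φ · tan δ = −tan(-48.9°) × tan(+0.784°) = 0.0157, so H₀ = 1.5551 rad = 89.10°.
Daylight = 2H₀/(2π) × 24.00 h = (1.5551/π) × 24.00 = 11.88 h.

11.88 h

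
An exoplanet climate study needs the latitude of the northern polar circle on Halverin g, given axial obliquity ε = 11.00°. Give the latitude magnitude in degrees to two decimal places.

The polar circle is the lowest latitude that experiences at least one full rotation of continuous daylight at the northern-summer solstice; it lies at |φ| = 90° − ε = 90° − 11.00° = 79.00°.

79.00°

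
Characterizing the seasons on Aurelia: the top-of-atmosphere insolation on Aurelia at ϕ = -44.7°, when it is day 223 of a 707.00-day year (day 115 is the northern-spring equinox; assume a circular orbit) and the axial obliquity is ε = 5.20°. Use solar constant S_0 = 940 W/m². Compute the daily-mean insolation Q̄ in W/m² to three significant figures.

Solar longitude: L_s = 360° × (223 − 115)/707.00 = 54.993°.
sin δ = sin 5.20° × sin 54.993° = 0.07424, so δ = +4.257°.
cos h₀ = −tan(-44.7°) tan(+4.257°) = 0.0737, h₀ = 1.4971 rad.
Bracket: h₀ sin ϕ sin δ + cos ϕ cos δ sin h₀ = 1.4971×-0.70339×0.07424 + 0.71080×0.99724×0.99728 = -0.078178 + 0.706910 = 0.628732.
Q̄ = (S_0/π) × [bracket] = (940/π) × 0.628732 = 188.1 W/m².

Q̄ ≈ 188 W/m²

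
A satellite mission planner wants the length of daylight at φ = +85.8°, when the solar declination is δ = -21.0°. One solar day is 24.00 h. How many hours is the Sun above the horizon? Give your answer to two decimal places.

0.00 h

cos H₀ = −tan φ · tan δ = 5.2272 ≥ 1, so the Sun never rises (polar night) and H₀ = 0.
Daylight = 2H₀/(2π) × 24.00 h = (0.0000/π) × 24.00 = 0.00 h.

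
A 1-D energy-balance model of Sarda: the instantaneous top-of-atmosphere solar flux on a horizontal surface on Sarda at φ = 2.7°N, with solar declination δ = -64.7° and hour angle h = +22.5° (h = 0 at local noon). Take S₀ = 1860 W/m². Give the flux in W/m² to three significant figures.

654 W/m²

cos θ_z = sin φ sin δ + cos φ cos δ cos h = -0.042588 + 0.394389 = 0.351801.
Flux = S₀ · cos θ_z = 1860 × 0.351801 = 654.3 W/m².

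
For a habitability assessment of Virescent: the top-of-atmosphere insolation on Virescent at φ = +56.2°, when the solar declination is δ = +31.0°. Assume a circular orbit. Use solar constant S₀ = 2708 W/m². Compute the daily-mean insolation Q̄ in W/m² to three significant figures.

cos H₀ = −tan(+56.2°) tan(+31.000°) = -0.8976, H₀ = 2.6850 rad.
Bracket: H₀ sin φ sin δ + cos φ cos δ sin H₀ = 2.6850×0.83098×0.51504 + 0.55630×0.85717×0.44090 = 1.149148 + 0.210240 = 1.359388.
Q̄ = (S₀/π) × [bracket] = (2708/π) × 1.359388 = 1172 W/m².

Q̄ ≈ 1.17e+03 W/m²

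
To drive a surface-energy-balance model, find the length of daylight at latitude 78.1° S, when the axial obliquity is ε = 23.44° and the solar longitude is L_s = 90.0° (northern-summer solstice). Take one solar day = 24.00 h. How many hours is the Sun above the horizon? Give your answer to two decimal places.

Solar declination: sin δ = sin ε · sin L_s = sin 23.44° × sin 90.0° = 0.39779, so δ = +23.440°.
cos h₀ = −tan ϕ · tan δ = 2.0574 ≥ 1, so the Sun never rises (polar night) and h₀ = 0.
Daylight = 2h₀/(2π) × 24.00 h = (0.0000/π) × 24.00 = 0.00 h.

0.00 h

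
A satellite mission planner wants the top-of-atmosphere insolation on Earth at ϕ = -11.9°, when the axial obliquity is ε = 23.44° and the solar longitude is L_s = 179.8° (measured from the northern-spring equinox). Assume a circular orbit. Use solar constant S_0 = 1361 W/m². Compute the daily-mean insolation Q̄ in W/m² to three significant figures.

Q̄ ≈ 424 W/m²

Solar declination: sin δ = sin ε · sin L_s = sin 23.44° × sin 179.8° = 0.00139, so δ = +0.080°.
cos h₀ = −tan(-11.9°) tan(+0.080°) = 0.0003, h₀ = 1.5705 rad.
Bracket: h₀ sin ϕ sin δ + cos ϕ cos δ sin h₀ = 1.5705×-0.20620×0.00139 + 0.97851×1.00000×1.00000 = -0.000450 + 0.978510 = 0.978060.
Q̄ = (S_0/π) × [bracket] = (1361/π) × 0.978060 = 423.7 W/m².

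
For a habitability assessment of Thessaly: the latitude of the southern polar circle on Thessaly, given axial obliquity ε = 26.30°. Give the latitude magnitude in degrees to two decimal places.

The polar circle is the lowest latitude that experiences at least one full rotation of continuous darkness at the northern-summer solstice; it lies at |ϕ| = 90° − ε = 90° − 26.30° = 63.70°.

63.70°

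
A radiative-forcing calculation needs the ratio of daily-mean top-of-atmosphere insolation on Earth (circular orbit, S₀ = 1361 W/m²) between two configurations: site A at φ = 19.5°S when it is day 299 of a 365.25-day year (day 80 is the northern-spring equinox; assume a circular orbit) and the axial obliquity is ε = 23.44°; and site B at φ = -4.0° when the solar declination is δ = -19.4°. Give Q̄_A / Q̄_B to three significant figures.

— Configuration A (φ=-19.5°):
Solar longitude: λ_s = 360° × (299 − 80)/365.25 = 215.852°.
sin δ = sin 23.44° × sin 215.852° = -0.23298, so δ = -13.473°.
cos H₀ = −tan(-19.5°) tan(-13.473°) = -0.0848, H₀ = 1.6557 rad.
Bracket: H₀ sin φ sin δ + cos φ cos δ sin H₀ = 1.6557×-0.33381×-0.23298 + 0.94264×0.97248×0.99639 = 0.128766 + 0.913389 = 1.042155.
Q̄ = (S₀/π) × [bracket] = (1361/π) × 1.042155 = 451.48 W/m².
— Configuration B (φ=-4.0°):
cos H₀ = −tan(-4.0°) tan(-19.400°) = -0.0246, H₀ = 1.5954 rad.
Bracket: H₀ sin φ sin δ + cos φ cos δ sin H₀ = 1.5954×-0.06976×-0.33216 + 0.99756×0.94322×0.99970 = 0.036968 + 0.940636 = 0.977604.
Q̄ = (S₀/π) × [bracket] = (1361/π) × 0.977604 = 423.52 W/m².
Ratio Q̄_A / Q̄_B = 451.48 / 423.52 = 1.066.

Q̄_A / Q̄_B ≈ 1.07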